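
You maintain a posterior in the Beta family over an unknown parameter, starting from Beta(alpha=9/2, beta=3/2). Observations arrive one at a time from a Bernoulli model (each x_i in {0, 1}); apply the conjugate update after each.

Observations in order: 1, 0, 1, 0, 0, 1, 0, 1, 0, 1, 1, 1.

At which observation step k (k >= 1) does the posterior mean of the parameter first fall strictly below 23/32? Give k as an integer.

k = 2

obs 1: x=1 → posterior Beta(11/2, 3/2)
obs 2: x=0 → posterior Beta(11/2, 5/2)
obs 3: x=1 → posterior Beta(13/2, 5/2)
obs 4: x=0 → posterior Beta(13/2, 7/2)
obs 5: x=0 → posterior Beta(13/2, 9/2)
obs 6: x=1 → posterior Beta(15/2, 9/2)
obs 7: x=0 → posterior Beta(15/2, 11/2)
obs 8: x=1 → posterior Beta(17/2, 11/2)
obs 9: x=0 → posterior Beta(17/2, 13/2)
obs 10: x=1 → posterior Beta(19/2, 13/2)
obs 11: x=1 → posterior Beta(21/2, 13/2)
obs 12: x=1 → posterior Beta(23/2, 13/2)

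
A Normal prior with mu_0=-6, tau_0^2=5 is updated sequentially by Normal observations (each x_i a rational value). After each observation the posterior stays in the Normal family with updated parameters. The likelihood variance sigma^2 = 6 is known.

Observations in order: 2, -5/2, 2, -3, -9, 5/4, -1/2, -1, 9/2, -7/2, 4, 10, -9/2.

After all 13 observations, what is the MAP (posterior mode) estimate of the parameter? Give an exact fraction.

obs 1: x=2 → posterior Normal(-26/11, 30/11)
obs 2: x=-5/2 → posterior Normal(-77/32, 15/8)
obs 3: x=2 → posterior Normal(-19/14, 10/7)
obs 4: x=-3 → posterior Normal(-87/52, 15/13)
obs 5: x=-9 → posterior Normal(-177/62, 30/31)
obs 6: x=5/4 → posterior Normal(-329/144, 5/6)
obs 7: x=-1/2 → posterior Normal(-339/164, 30/41)
obs 8: x=-1 → posterior Normal(-359/184, 15/23)
obs 9: x=9/2 → posterior Normal(-269/204, 10/17)
obs 10: x=-7/2 → posterior Normal(-339/224, 15/28)
obs 11: x=4 → posterior Normal(-259/244, 30/61)
obs 12: x=10 → posterior Normal(-59/264, 5/11)
obs 13: x=-9/2 → posterior Normal(-149/284, 30/71)

-149/284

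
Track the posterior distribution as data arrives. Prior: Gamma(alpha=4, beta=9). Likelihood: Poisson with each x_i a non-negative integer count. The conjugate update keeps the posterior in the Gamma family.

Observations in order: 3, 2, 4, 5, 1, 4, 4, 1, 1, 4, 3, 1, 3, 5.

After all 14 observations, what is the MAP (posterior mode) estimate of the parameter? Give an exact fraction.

44/23

obs 1: x=3 → posterior Gamma(7, 10)
obs 2: x=2 → posterior Gamma(9, 11)
obs 3: x=4 → posterior Gamma(13, 12)
obs 4: x=5 → posterior Gamma(18, 13)
obs 5: x=1 → posterior Gamma(19, 14)
obs 6: x=4 → posterior Gamma(23, 15)
obs 7: x=4 → posterior Gamma(27, 16)
obs 8: x=1 → posterior Gamma(28, 17)
obs 9: x=1 → posterior Gamma(29, 18)
obs 10: x=4 → posterior Gamma(33, 19)
obs 11: x=3 → posterior Gamma(36, 20)
obs 12: x=1 → posterior Gamma(37, 21)
obs 13: x=3 → posterior Gamma(40, 22)
obs 14: x=5 → posterior Gamma(45, 23)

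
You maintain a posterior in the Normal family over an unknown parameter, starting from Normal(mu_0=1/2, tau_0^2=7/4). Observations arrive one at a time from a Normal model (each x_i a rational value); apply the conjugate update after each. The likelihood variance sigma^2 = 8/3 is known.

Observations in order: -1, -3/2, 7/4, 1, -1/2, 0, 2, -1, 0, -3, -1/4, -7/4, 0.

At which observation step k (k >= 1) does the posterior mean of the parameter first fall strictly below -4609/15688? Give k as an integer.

obs 1: x=-1 → posterior Normal(-5/53, 56/53)
obs 2: x=-3/2 → posterior Normal(-73/148, 28/37)
obs 3: x=7/4 → posterior Normal(1/380, 56/95)
obs 4: x=1 → posterior Normal(85/464, 14/29)
obs 5: x=-1/2 → posterior Normal(43/548, 56/137)
obs 6: x=0 → posterior Normal(43/632, 28/79)
obs 7: x=2 → posterior Normal(211/716, 56/179)
obs 8: x=-1 → posterior Normal(127/800, 7/25)
obs 9: x=0 → posterior Normal(127/884, 56/221)
obs 10: x=-3 → posterior Normal(-125/968, 28/121)
obs 11: x=-1/4 → posterior Normal(-73/526, 56/263)
obs 12: x=-7/4 → posterior Normal(-293/1136, 14/71)
obs 13: x=0 → posterior Normal(-293/1220, 56/305)

k = 2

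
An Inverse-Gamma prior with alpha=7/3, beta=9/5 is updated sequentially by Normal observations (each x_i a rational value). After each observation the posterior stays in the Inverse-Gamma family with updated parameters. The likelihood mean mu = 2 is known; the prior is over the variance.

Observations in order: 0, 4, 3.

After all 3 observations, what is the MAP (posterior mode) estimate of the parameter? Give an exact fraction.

189/145

obs 1: x=0 → posterior Inverse-Gamma(17/6, 19/5)
obs 2: x=4 → posterior Inverse-Gamma(10/3, 29/5)
obs 3: x=3 → posterior Inverse-Gamma(23/6, 63/10)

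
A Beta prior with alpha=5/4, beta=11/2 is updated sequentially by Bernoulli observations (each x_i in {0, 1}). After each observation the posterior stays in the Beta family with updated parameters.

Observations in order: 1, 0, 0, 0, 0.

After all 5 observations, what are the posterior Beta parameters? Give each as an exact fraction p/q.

obs 1: x=1 → posterior Beta(9/4, 11/2)
obs 2: x=0 → posterior Beta(9/4, 13/2)
obs 3: x=0 → posterior Beta(9/4, 15/2)
obs 4: x=0 → posterior Beta(9/4, 17/2)
obs 5: x=0 → posterior Beta(9/4, 19/2)

alpha=9/4, beta=19/2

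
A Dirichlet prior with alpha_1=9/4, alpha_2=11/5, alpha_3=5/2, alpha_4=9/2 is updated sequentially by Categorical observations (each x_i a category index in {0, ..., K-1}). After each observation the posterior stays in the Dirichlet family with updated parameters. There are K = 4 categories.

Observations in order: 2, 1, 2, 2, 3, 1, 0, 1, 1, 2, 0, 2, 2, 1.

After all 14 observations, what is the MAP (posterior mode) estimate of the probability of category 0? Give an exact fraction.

obs 1: x=2 → posterior Dirichlet(9/4, 11/5, 7/2, 9/2)
obs 2: x=1 → posterior Dirichlet(9/4, 16/5, 7/2, 9/2)
obs 3: x=2 → posterior Dirichlet(9/4, 16/5, 9/2, 9/2)
obs 4: x=2 → posterior Dirichlet(9/4, 16/5, 11/2, 9/2)
obs 5: x=3 → posterior Dirichlet(9/4, 16/5, 11/2, 11/2)
obs 6: x=1 → posterior Dirichlet(9/4, 21/5, 11/2, 11/2)
obs 7: x=0 → posterior Dirichlet(13/4, 21/5, 11/2, 11/2)
obs 8: x=1 → posterior Dirichlet(13/4, 26/5, 11/2, 11/2)
obs 9: x=1 → posterior Dirichlet(13/4, 31/5, 11/2, 11/2)
obs 10: x=2 → posterior Dirichlet(13/4, 31/5, 13/2, 11/2)
obs 11: x=0 → posterior Dirichlet(17/4, 31/5, 13/2, 11/2)
obs 12: x=2 → posterior Dirichlet(17/4, 31/5, 15/2, 11/2)
obs 13: x=2 → posterior Dirichlet(17/4, 31/5, 17/2, 11/2)
obs 14: x=1 → posterior Dirichlet(17/4, 36/5, 17/2, 11/2)

5/33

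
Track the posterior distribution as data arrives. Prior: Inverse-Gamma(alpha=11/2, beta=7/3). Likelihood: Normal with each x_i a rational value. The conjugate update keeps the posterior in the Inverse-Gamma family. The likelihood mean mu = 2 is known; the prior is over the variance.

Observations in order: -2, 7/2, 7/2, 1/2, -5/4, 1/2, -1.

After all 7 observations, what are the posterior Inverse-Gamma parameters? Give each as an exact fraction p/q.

alpha=9, beta=2363/96

obs 1: x=-2 → posterior Inverse-Gamma(6, 31/3)
obs 2: x=7/2 → posterior Inverse-Gamma(13/2, 275/24)
obs 3: x=7/2 → posterior Inverse-Gamma(7, 151/12)
obs 4: x=1/2 → posterior Inverse-Gamma(15/2, 329/24)
obs 5: x=-5/4 → posterior Inverse-Gamma(8, 1823/96)
obs 6: x=1/2 → posterior Inverse-Gamma(17/2, 1931/96)
obs 7: x=-1 → posterior Inverse-Gamma(9, 2363/96)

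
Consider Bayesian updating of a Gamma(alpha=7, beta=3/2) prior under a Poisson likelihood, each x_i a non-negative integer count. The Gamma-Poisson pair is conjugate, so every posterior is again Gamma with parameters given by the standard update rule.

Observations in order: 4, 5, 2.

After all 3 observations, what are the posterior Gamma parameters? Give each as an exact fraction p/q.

alpha=18, beta=9/2

obs 1: x=4 → posterior Gamma(11, 5/2)
obs 2: x=5 → posterior Gamma(16, 7/2)
obs 3: x=2 → posterior Gamma(18, 9/2)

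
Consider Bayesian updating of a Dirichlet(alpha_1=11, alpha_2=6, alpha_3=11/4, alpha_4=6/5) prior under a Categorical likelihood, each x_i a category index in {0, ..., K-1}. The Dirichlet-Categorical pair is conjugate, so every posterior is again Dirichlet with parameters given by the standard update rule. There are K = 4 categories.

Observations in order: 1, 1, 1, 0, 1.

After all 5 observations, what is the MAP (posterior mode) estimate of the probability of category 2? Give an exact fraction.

35/439

obs 1: x=1 → posterior Dirichlet(11, 7, 11/4, 6/5)
obs 2: x=1 → posterior Dirichlet(11, 8, 11/4, 6/5)
obs 3: x=1 → posterior Dirichlet(11, 9, 11/4, 6/5)
obs 4: x=0 → posterior Dirichlet(12, 9, 11/4, 6/5)
obs 5: x=1 → posterior Dirichlet(12, 10, 11/4, 6/5)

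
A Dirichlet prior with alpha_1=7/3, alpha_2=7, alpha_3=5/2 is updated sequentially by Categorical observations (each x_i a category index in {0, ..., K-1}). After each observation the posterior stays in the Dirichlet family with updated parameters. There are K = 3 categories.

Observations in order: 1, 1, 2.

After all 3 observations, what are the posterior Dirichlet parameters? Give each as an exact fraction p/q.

obs 1: x=1 → posterior Dirichlet(7/3, 8, 5/2)
obs 2: x=1 → posterior Dirichlet(7/3, 9, 5/2)
obs 3: x=2 → posterior Dirichlet(7/3, 9, 7/2)

alpha_1=7/3, alpha_2=9, alpha_3=7/2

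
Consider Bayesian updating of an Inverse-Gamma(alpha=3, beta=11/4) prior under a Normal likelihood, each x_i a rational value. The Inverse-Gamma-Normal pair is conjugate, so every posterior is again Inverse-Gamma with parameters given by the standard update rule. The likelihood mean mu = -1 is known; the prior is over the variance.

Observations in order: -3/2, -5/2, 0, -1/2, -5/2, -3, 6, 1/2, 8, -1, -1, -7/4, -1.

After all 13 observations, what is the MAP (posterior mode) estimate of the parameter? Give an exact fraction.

113/16

obs 1: x=-3/2 → posterior Inverse-Gamma(7/2, 23/8)
obs 2: x=-5/2 → posterior Inverse-Gamma(4, 4)
obs 3: x=0 → posterior Inverse-Gamma(9/2, 9/2)
obs 4: x=-1/2 → posterior Inverse-Gamma(5, 37/8)
obs 5: x=-5/2 → posterior Inverse-Gamma(11/2, 23/4)
obs 6: x=-3 → posterior Inverse-Gamma(6, 31/4)
obs 7: x=6 → posterior Inverse-Gamma(13/2, 129/4)
obs 8: x=1/2 → posterior Inverse-Gamma(7, 267/8)
obs 9: x=8 → posterior Inverse-Gamma(15/2, 591/8)
obs 10: x=-1 → posterior Inverse-Gamma(8, 591/8)
obs 11: x=-1 → posterior Inverse-Gamma(17/2, 591/8)
obs 12: x=-7/4 → posterior Inverse-Gamma(9, 2373/32)
obs 13: x=-1 → posterior Inverse-Gamma(19/2, 2373/32)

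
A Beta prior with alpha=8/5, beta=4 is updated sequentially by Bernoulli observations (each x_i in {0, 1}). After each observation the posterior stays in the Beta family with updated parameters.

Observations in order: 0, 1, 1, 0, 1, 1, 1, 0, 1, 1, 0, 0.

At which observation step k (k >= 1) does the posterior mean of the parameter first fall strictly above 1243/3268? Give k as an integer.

k = 3

obs 1: x=0 → posterior Beta(8/5, 5)
obs 2: x=1 → posterior Beta(13/5, 5)
obs 3: x=1 → posterior Beta(18/5, 5)
obs 4: x=0 → posterior Beta(18/5, 6)
obs 5: x=1 → posterior Beta(23/5, 6)
obs 6: x=1 → posterior Beta(28/5, 6)
obs 7: x=1 → posterior Beta(33/5, 6)
obs 8: x=0 → posterior Beta(33/5, 7)
obs 9: x=1 → posterior Beta(38/5, 7)
obs 10: x=1 → posterior Beta(43/5, 7)
obs 11: x=0 → posterior Beta(43/5, 8)
obs 12: x=0 → posterior Beta(43/5, 9)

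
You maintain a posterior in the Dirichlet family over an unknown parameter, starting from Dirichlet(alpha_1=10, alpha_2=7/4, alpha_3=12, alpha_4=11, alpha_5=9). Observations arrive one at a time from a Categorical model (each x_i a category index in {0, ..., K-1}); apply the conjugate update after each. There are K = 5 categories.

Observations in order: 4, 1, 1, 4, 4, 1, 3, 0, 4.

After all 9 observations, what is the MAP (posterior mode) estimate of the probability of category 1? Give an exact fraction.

15/191

obs 1: x=4 → posterior Dirichlet(10, 7/4, 12, 11, 10)
obs 2: x=1 → posterior Dirichlet(10, 11/4, 12, 11, 10)
obs 3: x=1 → posterior Dirichlet(10, 15/4, 12, 11, 10)
obs 4: x=4 → posterior Dirichlet(10, 15/4, 12, 11, 11)
obs 5: x=4 → posterior Dirichlet(10, 15/4, 12, 11, 12)
obs 6: x=1 → posterior Dirichlet(10, 19/4, 12, 11, 12)
obs 7: x=3 → posterior Dirichlet(10, 19/4, 12, 12, 12)
obs 8: x=0 → posterior Dirichlet(11, 19/4, 12, 12, 12)
obs 9: x=4 → posterior Dirichlet(11, 19/4, 12, 12, 13)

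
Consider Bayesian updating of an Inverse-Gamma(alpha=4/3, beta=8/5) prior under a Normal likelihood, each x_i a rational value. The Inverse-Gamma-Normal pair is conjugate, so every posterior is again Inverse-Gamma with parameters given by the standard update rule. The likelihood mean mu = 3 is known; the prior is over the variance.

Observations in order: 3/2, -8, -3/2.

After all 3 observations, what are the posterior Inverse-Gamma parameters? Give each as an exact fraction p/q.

alpha=17/6, beta=1467/20

obs 1: x=3/2 → posterior Inverse-Gamma(11/6, 109/40)
obs 2: x=-8 → posterior Inverse-Gamma(7/3, 2529/40)
obs 3: x=-3/2 → posterior Inverse-Gamma(17/6, 1467/20)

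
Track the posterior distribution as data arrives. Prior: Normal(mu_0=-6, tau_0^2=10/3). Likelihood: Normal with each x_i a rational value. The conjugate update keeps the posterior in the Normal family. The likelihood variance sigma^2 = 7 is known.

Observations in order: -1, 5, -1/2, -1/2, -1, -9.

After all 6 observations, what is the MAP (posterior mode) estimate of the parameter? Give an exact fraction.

-196/81

obs 1: x=-1 → posterior Normal(-136/31, 70/31)
obs 2: x=5 → posterior Normal(-86/41, 70/41)
obs 3: x=-1/2 → posterior Normal(-91/51, 70/51)
obs 4: x=-1/2 → posterior Normal(-96/61, 70/61)
obs 5: x=-1 → posterior Normal(-106/71, 70/71)
obs 6: x=-9 → posterior Normal(-196/81, 70/81)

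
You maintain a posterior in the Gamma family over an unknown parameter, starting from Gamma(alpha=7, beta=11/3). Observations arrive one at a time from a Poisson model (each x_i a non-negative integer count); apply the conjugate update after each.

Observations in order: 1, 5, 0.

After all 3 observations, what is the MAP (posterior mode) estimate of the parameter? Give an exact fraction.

9/5

obs 1: x=1 → posterior Gamma(8, 14/3)
obs 2: x=5 → posterior Gamma(13, 17/3)
obs 3: x=0 → posterior Gamma(13, 20/3)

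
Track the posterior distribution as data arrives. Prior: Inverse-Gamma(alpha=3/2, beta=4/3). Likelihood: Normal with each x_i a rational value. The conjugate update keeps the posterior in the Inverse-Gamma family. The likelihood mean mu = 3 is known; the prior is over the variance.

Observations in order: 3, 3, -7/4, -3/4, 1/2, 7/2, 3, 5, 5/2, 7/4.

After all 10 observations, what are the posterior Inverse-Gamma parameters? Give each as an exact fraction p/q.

obs 1: x=3 → posterior Inverse-Gamma(2, 4/3)
obs 2: x=3 → posterior Inverse-Gamma(5/2, 4/3)
obs 3: x=-7/4 → posterior Inverse-Gamma(3, 1211/96)
obs 4: x=-3/4 → posterior Inverse-Gamma(7/2, 943/48)
obs 5: x=1/2 → posterior Inverse-Gamma(4, 1093/48)
obs 6: x=7/2 → posterior Inverse-Gamma(9/2, 1099/48)
obs 7: x=3 → posterior Inverse-Gamma(5, 1099/48)
obs 8: x=5 → posterior Inverse-Gamma(11/2, 1195/48)
obs 9: x=5/2 → posterior Inverse-Gamma(6, 1201/48)
obs 10: x=7/4 → posterior Inverse-Gamma(13/2, 2477/96)

alpha=13/2, beta=2477/96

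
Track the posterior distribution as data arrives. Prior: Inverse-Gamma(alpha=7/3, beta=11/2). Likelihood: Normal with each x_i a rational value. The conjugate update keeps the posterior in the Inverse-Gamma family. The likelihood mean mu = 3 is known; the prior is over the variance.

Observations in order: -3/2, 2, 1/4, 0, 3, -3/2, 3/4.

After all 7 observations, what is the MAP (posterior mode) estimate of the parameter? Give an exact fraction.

obs 1: x=-3/2 → posterior Inverse-Gamma(17/6, 125/8)
obs 2: x=2 → posterior Inverse-Gamma(10/3, 129/8)
obs 3: x=1/4 → posterior Inverse-Gamma(23/6, 637/32)
obs 4: x=0 → posterior Inverse-Gamma(13/3, 781/32)
obs 5: x=3 → posterior Inverse-Gamma(29/6, 781/32)
obs 6: x=-3/2 → posterior Inverse-Gamma(16/3, 1105/32)
obs 7: x=3/4 → posterior Inverse-Gamma(35/6, 593/16)

1779/328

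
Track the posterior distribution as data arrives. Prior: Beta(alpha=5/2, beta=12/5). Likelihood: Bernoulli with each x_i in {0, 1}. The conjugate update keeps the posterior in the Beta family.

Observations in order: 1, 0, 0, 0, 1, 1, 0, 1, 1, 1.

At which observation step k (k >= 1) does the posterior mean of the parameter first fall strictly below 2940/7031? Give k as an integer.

k = 4

obs 1: x=1 → posterior Beta(7/2, 12/5)
obs 2: x=0 → posterior Beta(7/2, 17/5)
obs 3: x=0 → posterior Beta(7/2, 22/5)
obs 4: x=0 → posterior Beta(7/2, 27/5)
obs 5: x=1 → posterior Beta(9/2, 27/5)
obs 6: x=1 → posterior Beta(11/2, 27/5)
obs 7: x=0 → posterior Beta(11/2, 32/5)
obs 8: x=1 → posterior Beta(13/2, 32/5)
obs 9: x=1 → posterior Beta(15/2, 32/5)
obs 10: x=1 → posterior Beta(17/2, 32/5)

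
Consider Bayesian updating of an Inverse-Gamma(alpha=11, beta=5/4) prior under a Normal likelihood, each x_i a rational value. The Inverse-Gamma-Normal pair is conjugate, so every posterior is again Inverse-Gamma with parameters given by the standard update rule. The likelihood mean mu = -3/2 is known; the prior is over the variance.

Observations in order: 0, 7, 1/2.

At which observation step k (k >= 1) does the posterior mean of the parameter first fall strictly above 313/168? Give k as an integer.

obs 1: x=0 → posterior Inverse-Gamma(23/2, 19/8)
obs 2: x=7 → posterior Inverse-Gamma(12, 77/2)
obs 3: x=1/2 → posterior Inverse-Gamma(25/2, 81/2)

k = 2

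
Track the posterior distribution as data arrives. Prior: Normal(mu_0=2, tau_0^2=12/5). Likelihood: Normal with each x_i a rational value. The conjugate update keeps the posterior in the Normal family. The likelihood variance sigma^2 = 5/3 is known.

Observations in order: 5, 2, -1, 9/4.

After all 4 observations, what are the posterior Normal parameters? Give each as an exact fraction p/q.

mu_0=347/169, tau_0^2=60/169

obs 1: x=5 → posterior Normal(230/61, 60/61)
obs 2: x=2 → posterior Normal(302/97, 60/97)
obs 3: x=-1 → posterior Normal(2, 60/133)
obs 4: x=9/4 → posterior Normal(347/169, 60/169)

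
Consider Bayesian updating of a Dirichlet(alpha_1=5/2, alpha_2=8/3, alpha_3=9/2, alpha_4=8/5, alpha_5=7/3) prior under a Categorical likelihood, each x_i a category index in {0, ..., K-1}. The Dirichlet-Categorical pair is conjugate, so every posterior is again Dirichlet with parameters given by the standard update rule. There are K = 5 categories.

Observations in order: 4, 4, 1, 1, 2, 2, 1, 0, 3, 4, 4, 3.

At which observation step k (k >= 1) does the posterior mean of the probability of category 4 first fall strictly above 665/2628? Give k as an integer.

obs 1: x=4 → posterior Dirichlet(5/2, 8/3, 9/2, 8/5, 10/3)
obs 2: x=4 → posterior Dirichlet(5/2, 8/3, 9/2, 8/5, 13/3)
obs 3: x=1 → posterior Dirichlet(5/2, 11/3, 9/2, 8/5, 13/3)
obs 4: x=1 → posterior Dirichlet(5/2, 14/3, 9/2, 8/5, 13/3)
obs 5: x=2 → posterior Dirichlet(5/2, 14/3, 11/2, 8/5, 13/3)
obs 6: x=2 → posterior Dirichlet(5/2, 14/3, 13/2, 8/5, 13/3)
obs 7: x=1 → posterior Dirichlet(5/2, 17/3, 13/2, 8/5, 13/3)
obs 8: x=0 → posterior Dirichlet(7/2, 17/3, 13/2, 8/5, 13/3)
obs 9: x=3 → posterior Dirichlet(7/2, 17/3, 13/2, 13/5, 13/3)
obs 10: x=4 → posterior Dirichlet(7/2, 17/3, 13/2, 13/5, 16/3)
obs 11: x=4 → posterior Dirichlet(7/2, 17/3, 13/2, 13/5, 19/3)
obs 12: x=3 → posterior Dirichlet(7/2, 17/3, 13/2, 18/5, 19/3)

k = 2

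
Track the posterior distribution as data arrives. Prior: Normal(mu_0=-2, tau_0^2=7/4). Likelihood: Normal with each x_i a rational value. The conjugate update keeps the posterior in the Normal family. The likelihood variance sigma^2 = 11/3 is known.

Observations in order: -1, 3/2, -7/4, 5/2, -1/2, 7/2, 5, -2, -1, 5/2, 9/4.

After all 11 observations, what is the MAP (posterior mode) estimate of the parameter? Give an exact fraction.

obs 1: x=-1 → posterior Normal(-109/65, 77/65)
obs 2: x=3/2 → posterior Normal(-155/172, 77/86)
obs 3: x=-7/4 → posterior Normal(-457/428, 77/107)
obs 4: x=5/2 → posterior Normal(-247/512, 77/128)
obs 5: x=-1/2 → posterior Normal(-289/596, 77/149)
obs 6: x=7/2 → posterior Normal(1/136, 77/170)
obs 7: x=5 → posterior Normal(425/764, 77/191)
obs 8: x=-2 → posterior Normal(257/848, 77/212)
obs 9: x=-1 → posterior Normal(173/932, 77/233)
obs 10: x=5/2 → posterior Normal(383/1016, 77/254)
obs 11: x=9/4 → posterior Normal(13/25, 7/25)

13/25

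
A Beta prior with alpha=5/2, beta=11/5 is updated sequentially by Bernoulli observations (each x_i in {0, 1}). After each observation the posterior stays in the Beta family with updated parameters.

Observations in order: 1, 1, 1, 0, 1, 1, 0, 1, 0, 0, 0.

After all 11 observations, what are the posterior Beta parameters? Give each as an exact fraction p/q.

obs 1: x=1 → posterior Beta(7/2, 11/5)
obs 2: x=1 → posterior Beta(9/2, 11/5)
obs 3: x=1 → posterior Beta(11/2, 11/5)
obs 4: x=0 → posterior Beta(11/2, 16/5)
obs 5: x=1 → posterior Beta(13/2, 16/5)
obs 6: x=1 → posterior Beta(15/2, 16/5)
obs 7: x=0 → posterior Beta(15/2, 21/5)
obs 8: x=1 → posterior Beta(17/2, 21/5)
obs 9: x=0 → posterior Beta(17/2, 26/5)
obs 10: x=0 → posterior Beta(17/2, 31/5)
obs 11: x=0 → posterior Beta(17/2, 36/5)

alpha=17/2, beta=36/5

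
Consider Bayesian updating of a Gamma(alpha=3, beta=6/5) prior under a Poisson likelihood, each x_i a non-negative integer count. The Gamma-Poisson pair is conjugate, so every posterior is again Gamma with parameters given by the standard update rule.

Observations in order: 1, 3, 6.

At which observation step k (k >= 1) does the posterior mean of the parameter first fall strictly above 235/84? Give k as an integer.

k = 3

obs 1: x=1 → posterior Gamma(4, 11/5)
obs 2: x=3 → posterior Gamma(7, 16/5)
obs 3: x=6 → posterior Gamma(13, 21/5)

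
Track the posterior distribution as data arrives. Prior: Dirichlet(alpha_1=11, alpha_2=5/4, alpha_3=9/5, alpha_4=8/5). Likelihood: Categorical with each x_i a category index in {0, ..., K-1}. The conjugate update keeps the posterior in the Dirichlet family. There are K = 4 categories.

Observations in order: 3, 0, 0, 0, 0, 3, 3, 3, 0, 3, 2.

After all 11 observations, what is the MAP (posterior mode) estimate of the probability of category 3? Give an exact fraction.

112/453

obs 1: x=3 → posterior Dirichlet(11, 5/4, 9/5, 13/5)
obs 2: x=0 → posterior Dirichlet(12, 5/4, 9/5, 13/5)
obs 3: x=0 → posterior Dirichlet(13, 5/4, 9/5, 13/5)
obs 4: x=0 → posterior Dirichlet(14, 5/4, 9/5, 13/5)
obs 5: x=0 → posterior Dirichlet(15, 5/4, 9/5, 13/5)
obs 6: x=3 → posterior Dirichlet(15, 5/4, 9/5, 18/5)
obs 7: x=3 → posterior Dirichlet(15, 5/4, 9/5, 23/5)
obs 8: x=3 → posterior Dirichlet(15, 5/4, 9/5, 28/5)
obs 9: x=0 → posterior Dirichlet(16, 5/4, 9/5, 28/5)
obs 10: x=3 → posterior Dirichlet(16, 5/4, 9/5, 33/5)
obs 11: x=2 → posterior Dirichlet(16, 5/4, 14/5, 33/5)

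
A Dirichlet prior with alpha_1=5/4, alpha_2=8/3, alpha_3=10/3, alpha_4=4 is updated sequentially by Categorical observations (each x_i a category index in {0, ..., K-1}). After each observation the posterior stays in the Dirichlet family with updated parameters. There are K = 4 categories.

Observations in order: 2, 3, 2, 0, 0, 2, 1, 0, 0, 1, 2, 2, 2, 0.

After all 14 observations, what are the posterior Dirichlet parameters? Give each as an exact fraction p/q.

alpha_1=25/4, alpha_2=14/3, alpha_3=28/3, alpha_4=5

obs 1: x=2 → posterior Dirichlet(5/4, 8/3, 13/3, 4)
obs 2: x=3 → posterior Dirichlet(5/4, 8/3, 13/3, 5)
obs 3: x=2 → posterior Dirichlet(5/4, 8/3, 16/3, 5)
obs 4: x=0 → posterior Dirichlet(9/4, 8/3, 16/3, 5)
obs 5: x=0 → posterior Dirichlet(13/4, 8/3, 16/3, 5)
obs 6: x=2 → posterior Dirichlet(13/4, 8/3, 19/3, 5)
obs 7: x=1 → posterior Dirichlet(13/4, 11/3, 19/3, 5)
obs 8: x=0 → posterior Dirichlet(17/4, 11/3, 19/3, 5)
obs 9: x=0 → posterior Dirichlet(21/4, 11/3, 19/3, 5)
obs 10: x=1 → posterior Dirichlet(21/4, 14/3, 19/3, 5)
obs 11: x=2 → posterior Dirichlet(21/4, 14/3, 22/3, 5)
obs 12: x=2 → posterior Dirichlet(21/4, 14/3, 25/3, 5)
obs 13: x=2 → posterior Dirichlet(21/4, 14/3, 28/3, 5)
obs 14: x=0 → posterior Dirichlet(25/4, 14/3, 28/3, 5)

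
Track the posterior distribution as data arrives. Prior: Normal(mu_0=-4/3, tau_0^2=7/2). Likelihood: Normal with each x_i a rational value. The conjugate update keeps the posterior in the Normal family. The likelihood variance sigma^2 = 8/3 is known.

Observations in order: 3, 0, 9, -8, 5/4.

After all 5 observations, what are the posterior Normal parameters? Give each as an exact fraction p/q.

mu_0=97/132, tau_0^2=56/121

obs 1: x=3 → posterior Normal(125/111, 56/37)
obs 2: x=0 → posterior Normal(125/174, 28/29)
obs 3: x=9 → posterior Normal(692/237, 56/79)
obs 4: x=-8 → posterior Normal(47/75, 14/25)
obs 5: x=5/4 → posterior Normal(97/132, 56/121)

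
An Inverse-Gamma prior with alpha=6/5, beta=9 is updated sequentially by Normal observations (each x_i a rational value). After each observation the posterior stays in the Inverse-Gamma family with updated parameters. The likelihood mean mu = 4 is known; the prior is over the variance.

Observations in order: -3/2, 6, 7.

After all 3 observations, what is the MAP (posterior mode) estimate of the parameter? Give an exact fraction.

obs 1: x=-3/2 → posterior Inverse-Gamma(17/10, 193/8)
obs 2: x=6 → posterior Inverse-Gamma(11/5, 209/8)
obs 3: x=7 → posterior Inverse-Gamma(27/10, 245/8)

1225/148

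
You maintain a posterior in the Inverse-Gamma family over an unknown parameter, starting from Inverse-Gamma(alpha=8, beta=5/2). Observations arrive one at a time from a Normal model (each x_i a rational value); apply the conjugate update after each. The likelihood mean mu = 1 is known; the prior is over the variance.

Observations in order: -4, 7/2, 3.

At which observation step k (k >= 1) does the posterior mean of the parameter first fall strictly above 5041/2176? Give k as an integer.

k = 3

obs 1: x=-4 → posterior Inverse-Gamma(17/2, 15)
obs 2: x=7/2 → posterior Inverse-Gamma(9, 145/8)
obs 3: x=3 → posterior Inverse-Gamma(19/2, 161/8)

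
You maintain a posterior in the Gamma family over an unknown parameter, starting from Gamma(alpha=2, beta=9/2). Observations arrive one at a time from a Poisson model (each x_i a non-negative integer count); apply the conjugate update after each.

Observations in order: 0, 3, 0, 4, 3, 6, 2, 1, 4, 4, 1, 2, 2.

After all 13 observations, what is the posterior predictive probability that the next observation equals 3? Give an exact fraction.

obs 1: x=0 → posterior Gamma(2, 11/2)
obs 2: x=3 → posterior Gamma(5, 13/2)
obs 3: x=0 → posterior Gamma(5, 15/2)
obs 4: x=4 → posterior Gamma(9, 17/2)
obs 5: x=3 → posterior Gamma(12, 19/2)
obs 6: x=6 → posterior Gamma(18, 21/2)
obs 7: x=2 → posterior Gamma(20, 23/2)
obs 8: x=1 → posterior Gamma(21, 25/2)
obs 9: x=4 → posterior Gamma(25, 27/2)
obs 10: x=4 → posterior Gamma(29, 29/2)
obs 11: x=1 → posterior Gamma(30, 31/2)
obs 12: x=2 → posterior Gamma(32, 33/2)
obs 13: x=2 → posterior Gamma(34, 35/2)

1799292238945970671793315459330845624208450317382812500000/10555134955777783414078330085995832946127396083370199442517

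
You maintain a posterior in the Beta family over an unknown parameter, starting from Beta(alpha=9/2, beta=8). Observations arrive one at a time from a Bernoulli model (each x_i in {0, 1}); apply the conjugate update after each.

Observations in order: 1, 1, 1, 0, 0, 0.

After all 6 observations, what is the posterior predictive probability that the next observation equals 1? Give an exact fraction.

15/37

obs 1: x=1 → posterior Beta(11/2, 8)
obs 2: x=1 → posterior Beta(13/2, 8)
obs 3: x=1 → posterior Beta(15/2, 8)
obs 4: x=0 → posterior Beta(15/2, 9)
obs 5: x=0 → posterior Beta(15/2, 10)
obs 6: x=0 → posterior Beta(15/2, 11)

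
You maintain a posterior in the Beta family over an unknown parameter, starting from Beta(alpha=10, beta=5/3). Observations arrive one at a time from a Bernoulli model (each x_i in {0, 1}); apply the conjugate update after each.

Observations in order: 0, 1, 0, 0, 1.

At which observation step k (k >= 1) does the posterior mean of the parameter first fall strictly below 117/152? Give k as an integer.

obs 1: x=0 → posterior Beta(10, 8/3)
obs 2: x=1 → posterior Beta(11, 8/3)
obs 3: x=0 → posterior Beta(11, 11/3)
obs 4: x=0 → posterior Beta(11, 14/3)
obs 5: x=1 → posterior Beta(12, 14/3)

k = 3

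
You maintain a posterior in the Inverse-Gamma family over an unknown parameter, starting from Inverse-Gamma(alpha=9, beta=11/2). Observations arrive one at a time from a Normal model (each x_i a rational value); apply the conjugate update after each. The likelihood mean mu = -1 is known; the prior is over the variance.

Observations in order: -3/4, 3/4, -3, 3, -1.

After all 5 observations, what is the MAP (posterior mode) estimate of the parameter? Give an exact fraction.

273/200

obs 1: x=-3/4 → posterior Inverse-Gamma(19/2, 177/32)
obs 2: x=3/4 → posterior Inverse-Gamma(10, 113/16)
obs 3: x=-3 → posterior Inverse-Gamma(21/2, 145/16)
obs 4: x=3 → posterior Inverse-Gamma(11, 273/16)
obs 5: x=-1 → posterior Inverse-Gamma(23/2, 273/16)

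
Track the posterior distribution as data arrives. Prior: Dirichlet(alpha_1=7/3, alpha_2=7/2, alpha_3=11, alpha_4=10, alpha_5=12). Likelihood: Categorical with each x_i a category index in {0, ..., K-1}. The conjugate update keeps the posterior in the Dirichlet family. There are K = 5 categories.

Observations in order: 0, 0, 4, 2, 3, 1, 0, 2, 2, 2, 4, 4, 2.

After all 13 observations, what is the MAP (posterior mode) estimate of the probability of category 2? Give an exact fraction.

obs 1: x=0 → posterior Dirichlet(10/3, 7/2, 11, 10, 12)
obs 2: x=0 → posterior Dirichlet(13/3, 7/2, 11, 10, 12)
obs 3: x=4 → posterior Dirichlet(13/3, 7/2, 11, 10, 13)
obs 4: x=2 → posterior Dirichlet(13/3, 7/2, 12, 10, 13)
obs 5: x=3 → posterior Dirichlet(13/3, 7/2, 12, 11, 13)
obs 6: x=1 → posterior Dirichlet(13/3, 9/2, 12, 11, 13)
obs 7: x=0 → posterior Dirichlet(16/3, 9/2, 12, 11, 13)
obs 8: x=2 → posterior Dirichlet(16/3, 9/2, 13, 11, 13)
obs 9: x=2 → posterior Dirichlet(16/3, 9/2, 14, 11, 13)
obs 10: x=2 → posterior Dirichlet(16/3, 9/2, 15, 11, 13)
obs 11: x=4 → posterior Dirichlet(16/3, 9/2, 15, 11, 14)
obs 12: x=4 → posterior Dirichlet(16/3, 9/2, 15, 11, 15)
obs 13: x=2 → posterior Dirichlet(16/3, 9/2, 16, 11, 15)

90/281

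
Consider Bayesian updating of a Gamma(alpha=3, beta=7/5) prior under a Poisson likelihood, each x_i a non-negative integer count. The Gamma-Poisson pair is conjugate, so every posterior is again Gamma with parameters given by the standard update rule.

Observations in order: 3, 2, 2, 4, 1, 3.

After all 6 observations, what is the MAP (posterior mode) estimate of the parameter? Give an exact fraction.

obs 1: x=3 → posterior Gamma(6, 12/5)
obs 2: x=2 → posterior Gamma(8, 17/5)
obs 3: x=2 → posterior Gamma(10, 22/5)
obs 4: x=4 → posterior Gamma(14, 27/5)
obs 5: x=1 → posterior Gamma(15, 32/5)
obs 6: x=3 → posterior Gamma(18, 37/5)

85/37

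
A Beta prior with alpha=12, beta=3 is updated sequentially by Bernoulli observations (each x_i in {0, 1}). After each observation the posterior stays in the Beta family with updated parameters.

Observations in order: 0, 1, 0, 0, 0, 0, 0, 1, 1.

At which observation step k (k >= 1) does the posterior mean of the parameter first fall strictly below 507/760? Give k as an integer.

obs 1: x=0 → posterior Beta(12, 4)
obs 2: x=1 → posterior Beta(13, 4)
obs 3: x=0 → posterior Beta(13, 5)
obs 4: x=0 → posterior Beta(13, 6)
obs 5: x=0 → posterior Beta(13, 7)
obs 6: x=0 → posterior Beta(13, 8)
obs 7: x=0 → posterior Beta(13, 9)
obs 8: x=1 → posterior Beta(14, 9)
obs 9: x=1 → posterior Beta(15, 9)

k = 5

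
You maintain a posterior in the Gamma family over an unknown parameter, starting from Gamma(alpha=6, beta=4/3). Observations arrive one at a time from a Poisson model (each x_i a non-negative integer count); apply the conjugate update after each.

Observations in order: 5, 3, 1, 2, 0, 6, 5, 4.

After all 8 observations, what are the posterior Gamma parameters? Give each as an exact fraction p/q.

obs 1: x=5 → posterior Gamma(11, 7/3)
obs 2: x=3 → posterior Gamma(14, 10/3)
obs 3: x=1 → posterior Gamma(15, 13/3)
obs 4: x=2 → posterior Gamma(17, 16/3)
obs 5: x=0 → posterior Gamma(17, 19/3)
obs 6: x=6 → posterior Gamma(23, 22/3)
obs 7: x=5 → posterior Gamma(28, 25/3)
obs 8: x=4 → posterior Gamma(32, 28/3)

alpha=32, beta=28/3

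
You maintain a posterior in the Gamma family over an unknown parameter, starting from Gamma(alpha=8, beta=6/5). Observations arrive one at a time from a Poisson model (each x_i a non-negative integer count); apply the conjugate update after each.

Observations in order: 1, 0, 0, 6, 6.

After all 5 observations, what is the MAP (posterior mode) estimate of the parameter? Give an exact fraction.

obs 1: x=1 → posterior Gamma(9, 11/5)
obs 2: x=0 → posterior Gamma(9, 16/5)
obs 3: x=0 → posterior Gamma(9, 21/5)
obs 4: x=6 → posterior Gamma(15, 26/5)
obs 5: x=6 → posterior Gamma(21, 31/5)

100/31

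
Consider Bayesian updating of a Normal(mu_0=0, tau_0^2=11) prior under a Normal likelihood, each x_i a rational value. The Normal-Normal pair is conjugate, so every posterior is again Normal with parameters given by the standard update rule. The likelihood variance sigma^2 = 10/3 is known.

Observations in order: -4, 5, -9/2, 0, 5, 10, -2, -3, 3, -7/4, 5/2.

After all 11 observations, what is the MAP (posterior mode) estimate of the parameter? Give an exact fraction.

obs 1: x=-4 → posterior Normal(-132/43, 110/43)
obs 2: x=5 → posterior Normal(33/76, 55/38)
obs 3: x=-9/2 → posterior Normal(-231/218, 110/109)
obs 4: x=0 → posterior Normal(-231/284, 55/71)
obs 5: x=5 → posterior Normal(99/350, 22/35)
obs 6: x=10 → posterior Normal(759/416, 55/104)
obs 7: x=-2 → posterior Normal(627/482, 110/241)
obs 8: x=-3 → posterior Normal(429/548, 55/137)
obs 9: x=3 → posterior Normal(627/614, 110/307)
obs 10: x=-7/4 → posterior Normal(1023/1360, 11/34)
obs 11: x=5/2 → posterior Normal(1353/1492, 110/373)

1353/1492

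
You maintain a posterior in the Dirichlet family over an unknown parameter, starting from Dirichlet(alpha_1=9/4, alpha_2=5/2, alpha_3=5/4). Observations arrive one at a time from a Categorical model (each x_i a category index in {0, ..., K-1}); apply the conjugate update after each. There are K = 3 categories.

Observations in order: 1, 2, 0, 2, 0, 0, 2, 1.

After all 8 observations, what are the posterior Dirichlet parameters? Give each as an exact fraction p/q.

obs 1: x=1 → posterior Dirichlet(9/4, 7/2, 5/4)
obs 2: x=2 → posterior Dirichlet(9/4, 7/2, 9/4)
obs 3: x=0 → posterior Dirichlet(13/4, 7/2, 9/4)
obs 4: x=2 → posterior Dirichlet(13/4, 7/2, 13/4)
obs 5: x=0 → posterior Dirichlet(17/4, 7/2, 13/4)
obs 6: x=0 → posterior Dirichlet(21/4, 7/2, 13/4)
obs 7: x=2 → posterior Dirichlet(21/4, 7/2, 17/4)
obs 8: x=1 → posterior Dirichlet(21/4, 9/2, 17/4)

alpha_1=21/4, alpha_2=9/2, alpha_3=17/4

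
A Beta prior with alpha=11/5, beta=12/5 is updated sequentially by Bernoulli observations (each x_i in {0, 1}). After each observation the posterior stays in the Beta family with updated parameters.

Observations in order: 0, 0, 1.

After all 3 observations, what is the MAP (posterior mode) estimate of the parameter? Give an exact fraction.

obs 1: x=0 → posterior Beta(11/5, 17/5)
obs 2: x=0 → posterior Beta(11/5, 22/5)
obs 3: x=1 → posterior Beta(16/5, 22/5)

11/28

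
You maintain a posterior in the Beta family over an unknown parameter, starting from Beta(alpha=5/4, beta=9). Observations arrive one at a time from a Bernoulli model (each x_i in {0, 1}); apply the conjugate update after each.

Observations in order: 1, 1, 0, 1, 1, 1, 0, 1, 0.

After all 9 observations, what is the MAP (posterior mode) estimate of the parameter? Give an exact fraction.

obs 1: x=1 → posterior Beta(9/4, 9)
obs 2: x=1 → posterior Beta(13/4, 9)
obs 3: x=0 → posterior Beta(13/4, 10)
obs 4: x=1 → posterior Beta(17/4, 10)
obs 5: x=1 → posterior Beta(21/4, 10)
obs 6: x=1 → posterior Beta(25/4, 10)
obs 7: x=0 → posterior Beta(25/4, 11)
obs 8: x=1 → posterior Beta(29/4, 11)
obs 9: x=0 → posterior Beta(29/4, 12)

25/69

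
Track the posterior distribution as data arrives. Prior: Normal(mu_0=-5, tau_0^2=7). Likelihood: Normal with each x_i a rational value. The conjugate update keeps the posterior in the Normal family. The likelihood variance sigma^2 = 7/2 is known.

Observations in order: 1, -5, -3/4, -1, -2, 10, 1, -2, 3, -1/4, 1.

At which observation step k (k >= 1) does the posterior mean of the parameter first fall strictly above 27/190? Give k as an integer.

k = 9

obs 1: x=1 → posterior Normal(-1, 7/3)
obs 2: x=-5 → posterior Normal(-13/5, 7/5)
obs 3: x=-3/4 → posterior Normal(-29/14, 1)
obs 4: x=-1 → posterior Normal(-11/6, 7/9)
obs 5: x=-2 → posterior Normal(-41/22, 7/11)
obs 6: x=10 → posterior Normal(-1/26, 7/13)
obs 7: x=1 → posterior Normal(1/10, 7/15)
obs 8: x=-2 → posterior Normal(-5/34, 7/17)
obs 9: x=3 → posterior Normal(7/38, 7/19)
obs 10: x=-1/4 → posterior Normal(1/7, 1/3)
obs 11: x=1 → posterior Normal(5/23, 7/23)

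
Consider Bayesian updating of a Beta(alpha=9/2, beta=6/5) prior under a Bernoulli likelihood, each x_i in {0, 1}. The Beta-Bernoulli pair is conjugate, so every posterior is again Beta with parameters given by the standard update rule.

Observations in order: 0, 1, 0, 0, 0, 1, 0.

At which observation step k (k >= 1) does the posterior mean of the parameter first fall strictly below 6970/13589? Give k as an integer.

obs 1: x=0 → posterior Beta(9/2, 11/5)
obs 2: x=1 → posterior Beta(11/2, 11/5)
obs 3: x=0 → posterior Beta(11/2, 16/5)
obs 4: x=0 → posterior Beta(11/2, 21/5)
obs 5: x=0 → posterior Beta(11/2, 26/5)
obs 6: x=1 → posterior Beta(13/2, 26/5)
obs 7: x=0 → posterior Beta(13/2, 31/5)

k = 7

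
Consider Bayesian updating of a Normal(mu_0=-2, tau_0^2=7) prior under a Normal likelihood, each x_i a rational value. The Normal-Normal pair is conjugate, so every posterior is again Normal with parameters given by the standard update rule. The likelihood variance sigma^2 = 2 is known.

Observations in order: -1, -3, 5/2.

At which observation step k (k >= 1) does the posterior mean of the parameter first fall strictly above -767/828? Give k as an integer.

obs 1: x=-1 → posterior Normal(-11/9, 14/9)
obs 2: x=-3 → posterior Normal(-2, 7/8)
obs 3: x=5/2 → posterior Normal(-29/46, 14/23)

k = 3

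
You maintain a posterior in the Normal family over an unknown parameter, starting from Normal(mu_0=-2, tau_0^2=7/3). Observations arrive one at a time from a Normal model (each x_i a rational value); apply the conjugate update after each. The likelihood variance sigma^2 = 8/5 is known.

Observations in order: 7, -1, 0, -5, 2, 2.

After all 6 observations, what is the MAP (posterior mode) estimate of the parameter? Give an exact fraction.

127/234

obs 1: x=7 → posterior Normal(197/59, 56/59)
obs 2: x=-1 → posterior Normal(81/47, 28/47)
obs 3: x=0 → posterior Normal(54/43, 56/129)
obs 4: x=-5 → posterior Normal(-13/164, 14/41)
obs 5: x=2 → posterior Normal(57/199, 56/199)
obs 6: x=2 → posterior Normal(127/234, 28/117)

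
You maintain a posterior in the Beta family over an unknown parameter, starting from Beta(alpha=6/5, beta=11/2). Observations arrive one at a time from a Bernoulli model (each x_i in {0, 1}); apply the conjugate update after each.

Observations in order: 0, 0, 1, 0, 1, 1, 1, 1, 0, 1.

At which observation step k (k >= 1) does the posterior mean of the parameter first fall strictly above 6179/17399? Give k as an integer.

k = 7

obs 1: x=0 → posterior Beta(6/5, 13/2)
obs 2: x=0 → posterior Beta(6/5, 15/2)
obs 3: x=1 → posterior Beta(11/5, 15/2)
obs 4: x=0 → posterior Beta(11/5, 17/2)
obs 5: x=1 → posterior Beta(16/5, 17/2)
obs 6: x=1 → posterior Beta(21/5, 17/2)
obs 7: x=1 → posterior Beta(26/5, 17/2)
obs 8: x=1 → posterior Beta(31/5, 17/2)
obs 9: x=0 → posterior Beta(31/5, 19/2)
obs 10: x=1 → posterior Beta(36/5, 19/2)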